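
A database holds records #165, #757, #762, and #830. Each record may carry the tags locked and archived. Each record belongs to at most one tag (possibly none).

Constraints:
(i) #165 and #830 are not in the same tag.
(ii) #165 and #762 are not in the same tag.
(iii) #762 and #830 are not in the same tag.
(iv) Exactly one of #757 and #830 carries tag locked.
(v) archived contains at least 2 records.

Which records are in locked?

locked = {#830}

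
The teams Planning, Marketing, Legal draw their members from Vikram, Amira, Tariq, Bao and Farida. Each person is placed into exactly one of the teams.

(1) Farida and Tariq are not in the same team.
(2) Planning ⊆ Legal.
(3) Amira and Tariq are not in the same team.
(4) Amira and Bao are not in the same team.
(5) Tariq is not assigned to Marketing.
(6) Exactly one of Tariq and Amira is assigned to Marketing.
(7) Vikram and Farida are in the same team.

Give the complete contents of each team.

From (5): Tariq ∉ Marketing.
(6) (exactly one): Amira ∈ Marketing.
(4): Bao ∉ Marketing.
Suppose Vikram ∈ Planning: no assignment then satisfies all the clues, so Vikram ∉ Planning.

Planning = {}; Marketing = {Amira, Farida, Vikram}; Legal = {Bao, Tariq}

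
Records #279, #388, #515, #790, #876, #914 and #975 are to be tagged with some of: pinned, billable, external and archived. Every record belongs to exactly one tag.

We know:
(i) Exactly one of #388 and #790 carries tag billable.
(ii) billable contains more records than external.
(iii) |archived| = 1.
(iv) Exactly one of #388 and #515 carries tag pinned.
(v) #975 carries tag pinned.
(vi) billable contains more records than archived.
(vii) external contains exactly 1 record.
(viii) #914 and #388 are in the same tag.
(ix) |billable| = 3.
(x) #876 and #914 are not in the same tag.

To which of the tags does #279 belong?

#279: billable

From (v): #975 ∈ pinned.
Suppose #279 ∈ pinned: no assignment then satisfies all the clues, so #279 ∉ pinned.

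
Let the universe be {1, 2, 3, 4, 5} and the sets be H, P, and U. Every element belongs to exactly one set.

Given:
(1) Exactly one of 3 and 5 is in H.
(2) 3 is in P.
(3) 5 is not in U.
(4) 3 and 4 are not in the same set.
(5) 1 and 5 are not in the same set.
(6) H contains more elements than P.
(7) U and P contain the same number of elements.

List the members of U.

U = {1}

From (2): 3 ∈ P.
From (3): 5 ∉ U.
(1) (exactly one): 5 ∈ H.
(4): 4 ∉ P.
(5): 1 ∉ H.
Suppose 1 ∉ U: no assignment then satisfies all the clues, so 1 ∈ U.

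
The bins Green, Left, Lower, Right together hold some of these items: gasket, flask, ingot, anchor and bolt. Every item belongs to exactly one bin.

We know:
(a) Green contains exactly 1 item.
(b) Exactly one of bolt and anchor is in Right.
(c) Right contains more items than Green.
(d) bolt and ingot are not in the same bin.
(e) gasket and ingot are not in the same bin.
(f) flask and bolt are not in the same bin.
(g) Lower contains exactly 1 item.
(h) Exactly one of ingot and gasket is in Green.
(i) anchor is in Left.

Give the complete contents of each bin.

Green = {ingot}; Left = {anchor}; Lower = {flask}; Right = {bolt, gasket}

From (i): anchor ∈ Left.
(b) (exactly one): bolt ∈ Right.
(d): ingot ∉ Right.
(f): flask ∉ Right.
Suppose gasket ∈ Green: no assignment then satisfies all the clues, so gasket ∉ Green.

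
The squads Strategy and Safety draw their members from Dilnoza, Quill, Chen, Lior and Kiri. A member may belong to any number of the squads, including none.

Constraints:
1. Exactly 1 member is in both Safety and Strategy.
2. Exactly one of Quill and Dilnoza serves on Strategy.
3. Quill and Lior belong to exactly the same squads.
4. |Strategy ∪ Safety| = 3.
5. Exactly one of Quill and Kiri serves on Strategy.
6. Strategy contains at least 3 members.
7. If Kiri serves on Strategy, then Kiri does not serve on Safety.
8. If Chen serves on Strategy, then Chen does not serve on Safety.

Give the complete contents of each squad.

Strategy = {Chen, Dilnoza, Kiri}; Safety = {Dilnoza}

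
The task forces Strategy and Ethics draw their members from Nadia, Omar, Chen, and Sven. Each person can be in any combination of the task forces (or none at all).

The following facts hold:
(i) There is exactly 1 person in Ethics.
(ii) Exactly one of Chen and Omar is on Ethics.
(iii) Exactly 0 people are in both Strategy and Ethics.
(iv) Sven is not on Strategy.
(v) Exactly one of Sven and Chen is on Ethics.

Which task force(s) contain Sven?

Sven: none

From (iv): Sven ∉ Strategy.
Suppose Sven ∈ Ethics: no assignment then satisfies all the clues, so Sven ∉ Ethics.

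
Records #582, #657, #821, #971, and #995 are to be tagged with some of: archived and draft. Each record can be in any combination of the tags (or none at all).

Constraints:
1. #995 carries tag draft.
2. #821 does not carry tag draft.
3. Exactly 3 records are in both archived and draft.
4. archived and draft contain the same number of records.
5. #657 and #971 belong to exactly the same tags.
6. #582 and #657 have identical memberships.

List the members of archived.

archived = {#582, #657, #821, #971}

From (1): #995 ∈ draft.
From (2): #821 ∉ draft.
Suppose #582 ∉ archived: no assignment then satisfies all the clues, so #582 ∈ archived.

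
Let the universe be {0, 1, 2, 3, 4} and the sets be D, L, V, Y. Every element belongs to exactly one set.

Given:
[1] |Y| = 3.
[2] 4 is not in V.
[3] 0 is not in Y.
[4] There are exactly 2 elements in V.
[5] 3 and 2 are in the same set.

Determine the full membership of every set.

D = {}; L = {}; V = {0, 1}; Y = {2, 3, 4}

From (2): 4 ∉ V.
From (3): 0 ∉ Y.
Suppose 0 ∈ D: no assignment then satisfies all the clues, so 0 ∉ D.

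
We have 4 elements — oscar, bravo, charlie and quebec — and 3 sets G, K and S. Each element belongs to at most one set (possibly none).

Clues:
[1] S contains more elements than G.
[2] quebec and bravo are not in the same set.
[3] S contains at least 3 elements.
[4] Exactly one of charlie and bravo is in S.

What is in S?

S = {charlie, oscar, quebec}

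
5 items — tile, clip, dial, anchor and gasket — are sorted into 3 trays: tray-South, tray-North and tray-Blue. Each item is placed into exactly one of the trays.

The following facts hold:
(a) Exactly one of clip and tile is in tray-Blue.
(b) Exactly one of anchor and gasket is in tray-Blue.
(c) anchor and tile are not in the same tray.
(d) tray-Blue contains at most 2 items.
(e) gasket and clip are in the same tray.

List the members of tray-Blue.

tray-Blue = {clip, gasket}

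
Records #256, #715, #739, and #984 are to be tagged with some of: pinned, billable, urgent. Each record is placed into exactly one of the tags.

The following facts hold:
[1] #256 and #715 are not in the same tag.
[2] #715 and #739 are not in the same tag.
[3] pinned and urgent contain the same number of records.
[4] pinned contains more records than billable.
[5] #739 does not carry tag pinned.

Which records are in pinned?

pinned = {#715, #984}

From (5): #739 ∉ pinned.
Suppose #256 ∈ pinned: no assignment then satisfies all the clues, so #256 ∉ pinned.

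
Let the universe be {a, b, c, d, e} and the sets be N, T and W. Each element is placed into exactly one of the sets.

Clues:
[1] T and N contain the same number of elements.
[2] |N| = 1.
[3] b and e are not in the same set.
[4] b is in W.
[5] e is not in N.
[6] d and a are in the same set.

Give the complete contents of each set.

N = {c}; T = {e}; W = {a, b, d}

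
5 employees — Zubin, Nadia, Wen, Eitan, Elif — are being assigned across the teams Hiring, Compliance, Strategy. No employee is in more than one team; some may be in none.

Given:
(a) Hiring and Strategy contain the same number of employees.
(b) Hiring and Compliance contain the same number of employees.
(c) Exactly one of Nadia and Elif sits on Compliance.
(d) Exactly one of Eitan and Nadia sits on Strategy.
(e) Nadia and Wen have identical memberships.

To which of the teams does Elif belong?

Elif: Compliance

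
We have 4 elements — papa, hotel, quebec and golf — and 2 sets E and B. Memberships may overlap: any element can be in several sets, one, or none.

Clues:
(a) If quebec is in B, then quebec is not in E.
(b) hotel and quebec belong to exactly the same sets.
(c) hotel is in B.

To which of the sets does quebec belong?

quebec: B

From (c): hotel ∈ B.
(b): quebec matches hotel: quebec ∈ B.
(a): quebec ∉ E.
(b): hotel matches quebec: hotel ∉ E.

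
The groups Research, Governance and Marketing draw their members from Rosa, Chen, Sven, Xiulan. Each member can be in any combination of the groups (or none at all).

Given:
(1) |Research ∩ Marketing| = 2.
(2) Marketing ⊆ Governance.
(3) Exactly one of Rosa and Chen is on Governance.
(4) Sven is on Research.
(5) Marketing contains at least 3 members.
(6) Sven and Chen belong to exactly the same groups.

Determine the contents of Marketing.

Marketing = {Chen, Sven, Xiulan}

From (4): Sven ∈ Research.
(6): Chen matches Sven: Chen ∈ Research.
Suppose Rosa ∈ Marketing: no assignment then satisfies all the clues, so Rosa ∉ Marketing.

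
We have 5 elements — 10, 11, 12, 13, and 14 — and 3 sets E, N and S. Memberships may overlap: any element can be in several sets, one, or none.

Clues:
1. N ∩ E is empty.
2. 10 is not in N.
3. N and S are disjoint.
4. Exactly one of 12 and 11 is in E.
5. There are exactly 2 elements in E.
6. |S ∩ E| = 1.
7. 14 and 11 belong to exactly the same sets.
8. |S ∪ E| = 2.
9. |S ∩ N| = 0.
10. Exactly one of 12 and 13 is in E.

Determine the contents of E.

E = {10, 12}

From (2): 10 ∉ N.
Suppose 10 ∉ E: no assignment then satisfies all the clues, so 10 ∈ E.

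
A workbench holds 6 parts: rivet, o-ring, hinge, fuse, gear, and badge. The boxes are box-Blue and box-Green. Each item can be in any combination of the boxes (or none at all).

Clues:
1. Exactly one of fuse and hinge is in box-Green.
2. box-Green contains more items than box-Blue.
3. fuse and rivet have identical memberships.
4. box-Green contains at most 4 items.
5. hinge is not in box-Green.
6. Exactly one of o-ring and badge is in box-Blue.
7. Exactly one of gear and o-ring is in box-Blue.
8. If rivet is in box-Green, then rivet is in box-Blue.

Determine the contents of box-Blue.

From (5): hinge ∉ box-Green.
(1) (exactly one): fuse ∈ box-Green.
(3): rivet matches fuse: rivet ∈ box-Green.
(8): rivet ∈ box-Blue.
(3): fuse matches rivet: fuse ∈ box-Blue.
Suppose o-ring ∉ box-Blue: no assignment then satisfies all the clues, so o-ring ∈ box-Blue.

box-Blue = {fuse, o-ring, rivet}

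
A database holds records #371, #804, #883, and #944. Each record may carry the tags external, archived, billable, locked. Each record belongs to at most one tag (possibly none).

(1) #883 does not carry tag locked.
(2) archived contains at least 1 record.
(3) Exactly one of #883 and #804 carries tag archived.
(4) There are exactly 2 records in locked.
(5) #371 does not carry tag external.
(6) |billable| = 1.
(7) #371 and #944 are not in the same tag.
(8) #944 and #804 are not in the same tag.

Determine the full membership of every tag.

external = {}; archived = {#883}; billable = {#944}; locked = {#371, #804}

From (1): #883 ∉ locked.
From (5): #371 ∉ external.
Suppose #371 ∈ archived: no assignment then satisfies all the clues, so #371 ∉ archived.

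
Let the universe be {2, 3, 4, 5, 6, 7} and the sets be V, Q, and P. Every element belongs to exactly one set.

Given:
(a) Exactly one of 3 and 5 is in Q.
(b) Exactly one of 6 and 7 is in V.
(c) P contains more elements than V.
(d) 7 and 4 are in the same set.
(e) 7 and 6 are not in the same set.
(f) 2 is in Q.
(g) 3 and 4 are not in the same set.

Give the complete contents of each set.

From (f): 2 ∈ Q.
Suppose 3 ∈ V: no assignment then satisfies all the clues, so 3 ∉ V.

V = {6}; Q = {2, 3}; P = {4, 5, 7}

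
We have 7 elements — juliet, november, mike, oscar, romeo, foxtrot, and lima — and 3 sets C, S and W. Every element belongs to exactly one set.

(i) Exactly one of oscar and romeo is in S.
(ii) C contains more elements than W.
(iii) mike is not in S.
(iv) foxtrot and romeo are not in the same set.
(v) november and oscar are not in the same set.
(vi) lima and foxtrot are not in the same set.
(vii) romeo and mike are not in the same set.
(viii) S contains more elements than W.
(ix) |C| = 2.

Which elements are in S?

S = {juliet, lima, november, romeo}

From (iii): mike ∉ S.
Suppose juliet ∉ S: no assignment then satisfies all the clues, so juliet ∈ S.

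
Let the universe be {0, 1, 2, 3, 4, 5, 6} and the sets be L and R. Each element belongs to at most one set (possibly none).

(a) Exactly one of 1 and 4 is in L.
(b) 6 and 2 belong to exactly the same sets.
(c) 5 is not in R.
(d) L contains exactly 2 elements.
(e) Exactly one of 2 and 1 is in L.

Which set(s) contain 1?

1: L

From (c): 5 ∉ R.
Suppose 1 ∉ L: no assignment then satisfies all the clues, so 1 ∈ L.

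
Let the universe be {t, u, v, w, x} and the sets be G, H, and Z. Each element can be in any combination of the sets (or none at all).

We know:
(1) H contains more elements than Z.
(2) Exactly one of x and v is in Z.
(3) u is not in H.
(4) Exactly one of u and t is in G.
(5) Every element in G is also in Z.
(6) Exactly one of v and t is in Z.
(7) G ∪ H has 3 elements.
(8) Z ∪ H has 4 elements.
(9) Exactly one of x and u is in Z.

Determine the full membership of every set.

G = {t}; H = {t, v, w}; Z = {t, x}

From (3): u ∉ H.
Suppose t ∉ G: no assignment then satisfies all the clues, so t ∈ G.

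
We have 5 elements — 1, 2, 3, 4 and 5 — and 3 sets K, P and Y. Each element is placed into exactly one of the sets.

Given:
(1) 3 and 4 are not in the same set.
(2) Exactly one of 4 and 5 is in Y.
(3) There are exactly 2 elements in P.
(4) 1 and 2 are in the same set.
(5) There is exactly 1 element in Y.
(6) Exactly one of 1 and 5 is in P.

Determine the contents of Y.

Y = {4}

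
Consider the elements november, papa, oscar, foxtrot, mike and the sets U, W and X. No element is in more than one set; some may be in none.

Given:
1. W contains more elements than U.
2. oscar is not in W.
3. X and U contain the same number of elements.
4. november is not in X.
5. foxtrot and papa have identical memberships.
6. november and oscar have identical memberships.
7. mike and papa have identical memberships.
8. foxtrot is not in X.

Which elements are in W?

W = {foxtrot, mike, papa}

From (2): oscar ∉ W.
From (4): november ∉ X.
From (8): foxtrot ∉ X.
(5): papa matches foxtrot: papa ∉ X.
(6): november matches oscar: november ∉ W.
(6): oscar matches november: oscar ∉ X.
(7): mike matches papa: mike ∉ X.
Suppose papa ∉ W: no assignment then satisfies all the clues, so papa ∈ W.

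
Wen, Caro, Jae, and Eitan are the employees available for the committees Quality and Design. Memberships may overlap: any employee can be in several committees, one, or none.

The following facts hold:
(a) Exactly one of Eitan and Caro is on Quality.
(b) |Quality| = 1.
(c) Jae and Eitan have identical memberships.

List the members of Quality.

Quality = {Caro}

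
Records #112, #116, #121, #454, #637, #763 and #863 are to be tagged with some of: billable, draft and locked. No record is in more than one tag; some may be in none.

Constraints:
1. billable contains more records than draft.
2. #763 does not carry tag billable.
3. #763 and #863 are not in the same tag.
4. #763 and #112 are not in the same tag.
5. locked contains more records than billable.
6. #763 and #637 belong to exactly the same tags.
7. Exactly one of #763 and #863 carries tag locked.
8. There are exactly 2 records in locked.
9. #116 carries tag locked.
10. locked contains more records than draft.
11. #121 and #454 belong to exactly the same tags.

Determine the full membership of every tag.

From (2): #763 ∉ billable.
From (9): #116 ∈ locked.
(6): #637 matches #763: #637 ∉ billable.
Suppose #112 ∉ billable: no assignment then satisfies all the clues, so #112 ∈ billable.

billable = {#112}; draft = {}; locked = {#116, #863}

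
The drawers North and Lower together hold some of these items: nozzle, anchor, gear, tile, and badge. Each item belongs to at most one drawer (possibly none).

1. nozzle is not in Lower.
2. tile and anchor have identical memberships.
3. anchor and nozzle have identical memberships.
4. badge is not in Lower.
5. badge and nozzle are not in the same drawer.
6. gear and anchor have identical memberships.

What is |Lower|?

From (1): nozzle ∉ Lower.
From (4): badge ∉ Lower.
(3): anchor matches nozzle: anchor ∉ Lower.
(6): gear matches anchor: gear ∉ Lower.
(2): tile matches anchor: tile ∉ Lower.

0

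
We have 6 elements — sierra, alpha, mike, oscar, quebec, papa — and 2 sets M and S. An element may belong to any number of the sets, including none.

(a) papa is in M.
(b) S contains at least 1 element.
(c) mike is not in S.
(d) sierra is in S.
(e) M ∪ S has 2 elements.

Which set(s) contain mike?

From (a): papa ∈ M.
From (c): mike ∉ S.
From (d): sierra ∈ S.
Suppose mike ∈ M: no assignment then satisfies all the clues, so mike ∉ M.

mike: none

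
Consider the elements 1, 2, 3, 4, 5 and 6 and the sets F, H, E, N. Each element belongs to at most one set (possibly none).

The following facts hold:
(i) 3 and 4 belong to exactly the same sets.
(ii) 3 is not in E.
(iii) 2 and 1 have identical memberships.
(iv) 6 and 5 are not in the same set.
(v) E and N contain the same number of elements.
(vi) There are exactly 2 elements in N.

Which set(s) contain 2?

2: E

From (ii): 3 ∉ E.
(i): 4 matches 3: 4 ∉ E.
Suppose 2 ∈ F: no assignment then satisfies all the clues, so 2 ∉ F.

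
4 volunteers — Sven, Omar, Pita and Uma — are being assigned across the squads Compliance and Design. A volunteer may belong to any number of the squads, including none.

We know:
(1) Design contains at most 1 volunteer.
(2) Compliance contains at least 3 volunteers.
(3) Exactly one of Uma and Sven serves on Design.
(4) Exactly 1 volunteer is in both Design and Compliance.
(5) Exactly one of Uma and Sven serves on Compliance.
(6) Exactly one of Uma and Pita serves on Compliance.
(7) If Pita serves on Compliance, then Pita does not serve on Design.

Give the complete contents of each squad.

Compliance = {Omar, Pita, Sven}; Design = {Sven}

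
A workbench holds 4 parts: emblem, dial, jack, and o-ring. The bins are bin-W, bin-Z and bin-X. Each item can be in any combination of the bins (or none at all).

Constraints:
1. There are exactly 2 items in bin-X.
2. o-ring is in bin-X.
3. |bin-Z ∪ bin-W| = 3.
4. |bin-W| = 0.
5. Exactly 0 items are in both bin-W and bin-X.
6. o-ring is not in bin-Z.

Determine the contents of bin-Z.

From (2): o-ring ∈ bin-X.
From (6): o-ring ∉ bin-Z.
(4): bin-W already has 0, so the rest are out.
Suppose emblem ∉ bin-Z: no assignment then satisfies all the clues, so emblem ∈ bin-Z.

bin-Z = {dial, emblem, jack}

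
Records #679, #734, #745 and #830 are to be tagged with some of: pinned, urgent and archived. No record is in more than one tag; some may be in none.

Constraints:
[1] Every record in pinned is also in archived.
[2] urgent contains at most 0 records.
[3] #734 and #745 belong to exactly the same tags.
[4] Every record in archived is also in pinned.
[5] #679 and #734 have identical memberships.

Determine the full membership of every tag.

(2): urgent already has 0, so the rest are out.
Suppose #679 ∈ pinned: no assignment then satisfies all the clues, so #679 ∉ pinned.

pinned = {}; urgent = {}; archived = {}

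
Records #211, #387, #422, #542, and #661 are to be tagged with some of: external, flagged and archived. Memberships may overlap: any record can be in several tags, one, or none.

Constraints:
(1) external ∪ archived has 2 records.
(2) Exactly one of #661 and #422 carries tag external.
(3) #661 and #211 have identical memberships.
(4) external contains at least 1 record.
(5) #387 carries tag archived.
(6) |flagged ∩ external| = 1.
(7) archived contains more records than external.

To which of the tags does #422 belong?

#422: archived, external, flagged

From (5): #387 ∈ archived.
Suppose #422 ∉ external: no assignment then satisfies all the clues, so #422 ∈ external.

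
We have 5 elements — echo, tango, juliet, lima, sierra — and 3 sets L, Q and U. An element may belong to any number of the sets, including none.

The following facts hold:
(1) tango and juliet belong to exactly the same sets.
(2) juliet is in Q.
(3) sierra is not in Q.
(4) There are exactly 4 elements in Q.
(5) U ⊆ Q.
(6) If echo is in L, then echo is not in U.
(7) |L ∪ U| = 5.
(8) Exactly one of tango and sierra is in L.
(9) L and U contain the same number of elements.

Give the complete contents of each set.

L = {echo, lima, sierra}; Q = {echo, juliet, lima, tango}; U = {juliet, lima, tango}

From (2): juliet ∈ Q.
From (3): sierra ∉ Q.
(1): tango matches juliet: tango ∈ Q.
(4): only 4 candidates remain for Q, so all are in.
(5) contrapositive: sierra ∉ U.
Suppose echo ∉ L: no assignment then satisfies all the clues, so echo ∈ L.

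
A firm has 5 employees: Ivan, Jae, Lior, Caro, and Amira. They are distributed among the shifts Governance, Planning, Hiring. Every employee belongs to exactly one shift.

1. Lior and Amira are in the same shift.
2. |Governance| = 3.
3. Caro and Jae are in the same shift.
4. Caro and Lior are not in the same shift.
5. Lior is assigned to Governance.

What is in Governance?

Governance = {Amira, Ivan, Lior}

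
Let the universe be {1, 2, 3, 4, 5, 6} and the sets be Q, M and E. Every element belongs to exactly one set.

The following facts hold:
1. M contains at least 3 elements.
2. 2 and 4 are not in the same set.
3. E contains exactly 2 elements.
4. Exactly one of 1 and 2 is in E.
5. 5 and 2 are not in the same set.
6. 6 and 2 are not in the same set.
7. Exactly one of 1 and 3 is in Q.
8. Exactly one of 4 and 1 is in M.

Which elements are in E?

E = {2, 3}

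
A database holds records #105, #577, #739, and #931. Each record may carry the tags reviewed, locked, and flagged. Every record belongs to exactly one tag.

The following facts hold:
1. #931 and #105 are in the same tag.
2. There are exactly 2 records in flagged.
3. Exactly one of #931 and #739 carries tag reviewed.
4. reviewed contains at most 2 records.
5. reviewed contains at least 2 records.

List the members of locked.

locked = {}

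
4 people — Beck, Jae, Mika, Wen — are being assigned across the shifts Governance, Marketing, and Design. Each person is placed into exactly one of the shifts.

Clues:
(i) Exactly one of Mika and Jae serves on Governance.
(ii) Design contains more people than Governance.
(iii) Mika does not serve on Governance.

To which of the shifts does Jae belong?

Jae: Governance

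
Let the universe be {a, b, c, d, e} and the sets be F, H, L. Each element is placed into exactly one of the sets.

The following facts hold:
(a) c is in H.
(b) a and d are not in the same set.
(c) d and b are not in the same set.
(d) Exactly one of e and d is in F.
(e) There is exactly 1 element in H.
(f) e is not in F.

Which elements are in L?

From (a): c ∈ H.
From (f): e ∉ F.
(d) (exactly one): d ∈ F.
(e): H already has 1, so the rest are out.
Only one set left: e ∈ L.
(b): a ∉ F.
(c): b ∉ F.
Only one set left: a ∈ L.
Only one set left: b ∈ L.

L = {a, b, e}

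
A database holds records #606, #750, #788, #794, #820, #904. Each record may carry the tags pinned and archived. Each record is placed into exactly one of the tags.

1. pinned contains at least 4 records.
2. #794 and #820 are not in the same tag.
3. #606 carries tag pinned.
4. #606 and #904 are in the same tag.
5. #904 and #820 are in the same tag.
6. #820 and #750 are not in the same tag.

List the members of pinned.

pinned = {#606, #788, #820, #904}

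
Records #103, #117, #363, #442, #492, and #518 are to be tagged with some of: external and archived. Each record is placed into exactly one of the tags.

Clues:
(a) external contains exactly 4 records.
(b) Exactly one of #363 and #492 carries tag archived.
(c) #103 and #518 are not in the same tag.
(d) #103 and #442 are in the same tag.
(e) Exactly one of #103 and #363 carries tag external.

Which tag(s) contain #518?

#518: archived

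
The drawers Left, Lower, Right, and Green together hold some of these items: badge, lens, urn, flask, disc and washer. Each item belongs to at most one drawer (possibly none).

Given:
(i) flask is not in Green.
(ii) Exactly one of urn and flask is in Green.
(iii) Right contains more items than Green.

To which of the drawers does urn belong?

urn: Green

From (i): flask ∉ Green.
(ii) (exactly one): urn ∈ Green.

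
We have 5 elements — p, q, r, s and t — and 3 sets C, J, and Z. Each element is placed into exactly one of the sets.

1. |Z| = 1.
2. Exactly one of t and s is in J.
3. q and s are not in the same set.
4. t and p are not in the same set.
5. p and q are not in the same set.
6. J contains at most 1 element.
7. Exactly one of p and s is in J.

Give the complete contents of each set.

C = {q, r, t}; J = {s}; Z = {p}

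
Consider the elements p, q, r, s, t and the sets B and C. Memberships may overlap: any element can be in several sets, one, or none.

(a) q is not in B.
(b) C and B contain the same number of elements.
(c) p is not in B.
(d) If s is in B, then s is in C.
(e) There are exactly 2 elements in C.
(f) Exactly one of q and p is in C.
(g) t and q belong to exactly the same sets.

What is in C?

C = {p, s}

From (a): q ∉ B.
From (c): p ∉ B.
(g): t matches q: t ∉ B.
Suppose p ∉ C: no assignment then satisfies all the clues, so p ∈ C.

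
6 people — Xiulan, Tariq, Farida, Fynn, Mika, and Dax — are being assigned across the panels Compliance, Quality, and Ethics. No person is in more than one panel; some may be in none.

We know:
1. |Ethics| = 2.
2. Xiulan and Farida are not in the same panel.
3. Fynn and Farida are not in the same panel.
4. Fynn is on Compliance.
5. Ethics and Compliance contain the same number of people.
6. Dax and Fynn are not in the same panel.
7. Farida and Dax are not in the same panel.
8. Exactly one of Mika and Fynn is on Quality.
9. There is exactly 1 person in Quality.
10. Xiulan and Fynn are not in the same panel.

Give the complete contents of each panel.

Compliance = {Fynn, Tariq}; Quality = {Mika}; Ethics = {Dax, Xiulan}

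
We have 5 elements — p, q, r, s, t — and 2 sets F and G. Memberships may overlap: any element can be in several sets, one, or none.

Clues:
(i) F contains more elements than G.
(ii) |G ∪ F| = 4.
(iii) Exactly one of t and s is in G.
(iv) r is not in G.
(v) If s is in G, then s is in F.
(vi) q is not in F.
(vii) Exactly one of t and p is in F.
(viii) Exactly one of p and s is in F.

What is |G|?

2

From (iv): r ∉ G.
From (vi): q ∉ F.
Suppose p ∈ F: no assignment then satisfies all the clues, so p ∉ F.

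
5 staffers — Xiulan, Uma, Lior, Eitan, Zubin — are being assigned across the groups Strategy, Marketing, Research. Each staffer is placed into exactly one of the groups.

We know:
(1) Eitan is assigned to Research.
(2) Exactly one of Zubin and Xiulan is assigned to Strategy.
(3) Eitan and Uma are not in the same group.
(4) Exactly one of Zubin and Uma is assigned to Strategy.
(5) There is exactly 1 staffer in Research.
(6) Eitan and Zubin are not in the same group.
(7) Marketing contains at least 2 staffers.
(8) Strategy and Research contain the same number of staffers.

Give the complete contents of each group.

Strategy = {Zubin}; Marketing = {Lior, Uma, Xiulan}; Research = {Eitan}

From (1): Eitan ∈ Research.
(3): Uma ∉ Research.
(5): Research already has 1, so the rest are out.
Suppose Xiulan ∈ Strategy: no assignment then satisfies all the clues, so Xiulan ∉ Strategy.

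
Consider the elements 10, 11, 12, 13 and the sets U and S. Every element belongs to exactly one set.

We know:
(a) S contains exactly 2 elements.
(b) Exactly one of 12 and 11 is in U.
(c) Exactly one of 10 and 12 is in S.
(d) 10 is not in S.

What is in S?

From (d): 10 ∉ S.
(c) (exactly one): 12 ∈ S.
Only one set left: 10 ∈ U.
(b) (exactly one): 11 ∈ U.
(a): only 2 candidates remain for S, so all are in.

S = {12, 13}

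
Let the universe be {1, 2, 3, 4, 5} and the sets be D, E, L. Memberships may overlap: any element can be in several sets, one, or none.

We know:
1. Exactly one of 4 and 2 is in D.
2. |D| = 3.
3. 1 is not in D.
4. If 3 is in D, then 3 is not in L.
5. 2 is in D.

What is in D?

From (3): 1 ∉ D.
From (5): 2 ∈ D.
(1) (exactly one): 4 ∉ D.
(2): only 3 candidates remain for D, so all are in.
(4): 3 ∉ L.

D = {2, 3, 5}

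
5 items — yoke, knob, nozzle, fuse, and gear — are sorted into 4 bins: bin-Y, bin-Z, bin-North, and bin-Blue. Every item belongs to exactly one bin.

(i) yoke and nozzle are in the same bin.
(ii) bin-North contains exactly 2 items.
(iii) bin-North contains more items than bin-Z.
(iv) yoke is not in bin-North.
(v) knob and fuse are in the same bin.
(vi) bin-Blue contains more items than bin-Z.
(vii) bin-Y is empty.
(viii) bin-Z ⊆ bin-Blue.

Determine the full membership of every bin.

From (iv): yoke ∉ bin-North.
(i): nozzle matches yoke: nozzle ∉ bin-North.
(vii): bin-Y already has 0, so the rest are out.
Suppose yoke ∈ bin-Z: no assignment then satisfies all the clues, so yoke ∉ bin-Z.

bin-Y = {}; bin-Z = {}; bin-North = {fuse, knob}; bin-Blue = {gear, nozzle, yoke}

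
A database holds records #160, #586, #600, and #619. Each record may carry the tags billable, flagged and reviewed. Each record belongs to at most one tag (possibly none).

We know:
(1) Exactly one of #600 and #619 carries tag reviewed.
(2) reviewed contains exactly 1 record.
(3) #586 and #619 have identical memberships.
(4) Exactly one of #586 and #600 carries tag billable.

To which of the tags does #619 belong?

#619: billable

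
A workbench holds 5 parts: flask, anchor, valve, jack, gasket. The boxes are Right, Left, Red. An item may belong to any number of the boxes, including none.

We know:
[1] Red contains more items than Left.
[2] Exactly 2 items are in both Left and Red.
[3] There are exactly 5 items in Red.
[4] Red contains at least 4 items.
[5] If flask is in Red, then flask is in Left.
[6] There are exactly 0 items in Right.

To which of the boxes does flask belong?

flask: Left, Red

(3): only 5 candidates remain for Red, so all are in.
(5): flask ∈ Left.
(6): Right already has 0, so the rest are out.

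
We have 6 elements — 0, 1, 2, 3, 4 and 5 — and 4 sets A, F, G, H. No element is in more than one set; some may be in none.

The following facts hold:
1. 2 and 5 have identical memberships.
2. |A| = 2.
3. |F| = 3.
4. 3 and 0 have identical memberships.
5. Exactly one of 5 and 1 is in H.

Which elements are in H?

H = {1}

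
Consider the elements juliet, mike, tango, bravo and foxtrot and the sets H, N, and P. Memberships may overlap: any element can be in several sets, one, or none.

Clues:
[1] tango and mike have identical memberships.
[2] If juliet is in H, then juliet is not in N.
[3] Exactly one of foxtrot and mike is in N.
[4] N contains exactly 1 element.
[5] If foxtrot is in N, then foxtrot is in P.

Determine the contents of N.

N = {foxtrot}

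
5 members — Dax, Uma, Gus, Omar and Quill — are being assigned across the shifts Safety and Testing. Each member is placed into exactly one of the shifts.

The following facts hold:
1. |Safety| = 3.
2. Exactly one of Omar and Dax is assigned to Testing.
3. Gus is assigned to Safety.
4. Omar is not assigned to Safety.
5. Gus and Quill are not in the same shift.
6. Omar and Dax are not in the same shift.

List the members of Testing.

Testing = {Omar, Quill}

From (3): Gus ∈ Safety.
From (4): Omar ∉ Safety.
(5): Quill ∉ Safety.
Only one shift left: Omar ∈ Testing.
Only one shift left: Quill ∈ Testing.
(1): only 3 candidates remain for Safety, so all are in.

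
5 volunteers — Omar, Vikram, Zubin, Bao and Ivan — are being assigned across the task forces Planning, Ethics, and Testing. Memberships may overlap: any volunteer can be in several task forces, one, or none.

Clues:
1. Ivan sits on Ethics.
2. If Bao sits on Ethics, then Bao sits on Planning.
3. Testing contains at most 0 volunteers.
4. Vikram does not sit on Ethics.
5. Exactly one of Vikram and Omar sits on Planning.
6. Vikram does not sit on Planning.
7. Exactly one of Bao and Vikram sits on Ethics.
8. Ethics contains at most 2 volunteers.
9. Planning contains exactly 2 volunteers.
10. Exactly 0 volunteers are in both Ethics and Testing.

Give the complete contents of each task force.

From (1): Ivan ∈ Ethics.
From (4): Vikram ∉ Ethics.
From (6): Vikram ∉ Planning.
(3): Testing already has 0, so the rest are out.
(5) (exactly one): Omar ∈ Planning.
(7) (exactly one): Bao ∈ Ethics.
(8): Ethics already has 2, so the rest are out.
(2): Bao ∈ Planning.
(9): Planning already has 2, so the rest are out.

Planning = {Bao, Omar}; Ethics = {Bao, Ivan}; Testing = {}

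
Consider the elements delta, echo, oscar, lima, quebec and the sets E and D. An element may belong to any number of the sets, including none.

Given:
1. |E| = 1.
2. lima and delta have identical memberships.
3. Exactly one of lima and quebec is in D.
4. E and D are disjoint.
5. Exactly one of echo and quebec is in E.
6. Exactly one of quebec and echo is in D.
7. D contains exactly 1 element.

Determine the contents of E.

E = {echo}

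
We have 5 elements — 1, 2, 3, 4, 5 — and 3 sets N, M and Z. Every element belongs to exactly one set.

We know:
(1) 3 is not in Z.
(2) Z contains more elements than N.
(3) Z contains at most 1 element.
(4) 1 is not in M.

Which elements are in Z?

Z = {1}

From (1): 3 ∉ Z.
From (4): 1 ∉ M.
Suppose 1 ∉ Z: no assignment then satisfies all the clues, so 1 ∈ Z.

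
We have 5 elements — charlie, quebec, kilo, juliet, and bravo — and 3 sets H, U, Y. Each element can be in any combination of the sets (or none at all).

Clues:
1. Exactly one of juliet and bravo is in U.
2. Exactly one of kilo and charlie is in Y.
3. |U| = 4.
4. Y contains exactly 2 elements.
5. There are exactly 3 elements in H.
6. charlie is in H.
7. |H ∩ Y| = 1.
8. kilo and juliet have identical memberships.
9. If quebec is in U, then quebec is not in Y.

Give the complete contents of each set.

H = {charlie, juliet, kilo}; U = {charlie, juliet, kilo, quebec}; Y = {bravo, charlie}

From (6): charlie ∈ H.
Suppose charlie ∉ U: no assignment then satisfies all the clues, so charlie ∈ U.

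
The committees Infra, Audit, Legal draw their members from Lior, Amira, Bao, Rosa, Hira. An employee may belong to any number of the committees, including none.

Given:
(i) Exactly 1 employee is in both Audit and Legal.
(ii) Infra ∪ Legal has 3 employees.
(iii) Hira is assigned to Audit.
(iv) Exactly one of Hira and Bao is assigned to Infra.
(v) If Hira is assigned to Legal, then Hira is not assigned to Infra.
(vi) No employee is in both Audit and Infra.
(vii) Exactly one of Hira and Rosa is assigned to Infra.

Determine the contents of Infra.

From (iii): Hira ∈ Audit.
(vi) (disjoint): Hira ∉ Infra.
(vii) (exactly one): Rosa ∈ Infra.
(iv) (exactly one): Bao ∈ Infra.
(vi) (disjoint): Bao ∉ Audit.
(vi) (disjoint): Rosa ∉ Audit.
Suppose Lior ∈ Infra: no assignment then satisfies all the clues, so Lior ∉ Infra.

Infra = {Bao, Rosa}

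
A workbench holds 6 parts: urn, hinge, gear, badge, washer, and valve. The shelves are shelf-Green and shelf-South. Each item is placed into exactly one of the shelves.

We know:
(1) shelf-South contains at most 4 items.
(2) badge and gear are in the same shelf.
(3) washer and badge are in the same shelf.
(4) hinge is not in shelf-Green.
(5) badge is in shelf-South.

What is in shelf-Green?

From (4): hinge ∉ shelf-Green.
From (5): badge ∈ shelf-South.
(2): gear matches badge: gear ∉ shelf-Green.
(2): gear matches badge: gear ∈ shelf-South.
(3): washer matches badge: washer ∉ shelf-Green.
(3): washer matches badge: washer ∈ shelf-South.
Only one shelf left: hinge ∈ shelf-South.
(1): shelf-South already has 4, so the rest are out.
Only one shelf left: urn ∈ shelf-Green.
Only one shelf left: valve ∈ shelf-Green.

shelf-Green = {urn, valve}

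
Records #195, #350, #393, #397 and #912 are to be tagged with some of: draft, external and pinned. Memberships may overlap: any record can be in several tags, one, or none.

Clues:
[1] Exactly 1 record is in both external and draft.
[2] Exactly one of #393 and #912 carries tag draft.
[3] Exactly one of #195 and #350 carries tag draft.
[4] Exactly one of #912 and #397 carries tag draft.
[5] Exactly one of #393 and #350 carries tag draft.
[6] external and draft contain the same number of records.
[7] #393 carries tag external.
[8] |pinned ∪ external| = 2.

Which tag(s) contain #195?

#195: none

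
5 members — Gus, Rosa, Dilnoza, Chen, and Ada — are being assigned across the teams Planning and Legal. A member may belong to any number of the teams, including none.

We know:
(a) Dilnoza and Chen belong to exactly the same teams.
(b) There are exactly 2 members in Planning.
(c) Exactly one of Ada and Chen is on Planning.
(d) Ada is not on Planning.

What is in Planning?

Planning = {Chen, Dilnoza}

From (d): Ada ∉ Planning.
(c) (exactly one): Chen ∈ Planning.
(a): Dilnoza matches Chen: Dilnoza ∈ Planning.
(b): Planning already has 2, so the rest are out.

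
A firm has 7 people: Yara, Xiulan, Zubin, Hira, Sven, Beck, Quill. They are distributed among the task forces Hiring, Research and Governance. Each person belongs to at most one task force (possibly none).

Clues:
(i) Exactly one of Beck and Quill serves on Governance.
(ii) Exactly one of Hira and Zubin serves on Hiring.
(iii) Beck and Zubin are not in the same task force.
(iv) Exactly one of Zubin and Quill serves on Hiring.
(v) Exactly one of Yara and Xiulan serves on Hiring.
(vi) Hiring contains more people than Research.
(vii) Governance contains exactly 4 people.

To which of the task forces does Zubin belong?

Zubin: Hiring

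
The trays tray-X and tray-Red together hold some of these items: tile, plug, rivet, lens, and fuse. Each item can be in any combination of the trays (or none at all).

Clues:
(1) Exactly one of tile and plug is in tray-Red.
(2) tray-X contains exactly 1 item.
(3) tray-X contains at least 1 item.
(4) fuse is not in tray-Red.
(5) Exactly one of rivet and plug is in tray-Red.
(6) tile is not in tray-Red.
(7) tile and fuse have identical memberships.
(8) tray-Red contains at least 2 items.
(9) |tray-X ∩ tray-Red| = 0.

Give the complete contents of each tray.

tray-X = {rivet}; tray-Red = {lens, plug}

From (4): fuse ∉ tray-Red.
From (6): tile ∉ tray-Red.
(1) (exactly one): plug ∈ tray-Red.
(5) (exactly one): rivet ∉ tray-Red.
(8): only 2 candidates remain for tray-Red, so all are in.
Suppose tile ∈ tray-X: no assignment then satisfies all the clues, so tile ∉ tray-X.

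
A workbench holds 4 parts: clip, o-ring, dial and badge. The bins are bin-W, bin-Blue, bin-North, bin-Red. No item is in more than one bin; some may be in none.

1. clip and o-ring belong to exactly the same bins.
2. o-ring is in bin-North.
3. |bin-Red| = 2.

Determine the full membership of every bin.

From (2): o-ring ∈ bin-North.
(1): clip matches o-ring: clip ∉ bin-W.
(1): clip matches o-ring: clip ∉ bin-Blue.
(1): clip matches o-ring: clip ∈ bin-North.
(3): only 2 candidates remain for bin-Red, so all are in.

bin-W = {}; bin-Blue = {}; bin-North = {clip, o-ring}; bin-Red = {badge, dial}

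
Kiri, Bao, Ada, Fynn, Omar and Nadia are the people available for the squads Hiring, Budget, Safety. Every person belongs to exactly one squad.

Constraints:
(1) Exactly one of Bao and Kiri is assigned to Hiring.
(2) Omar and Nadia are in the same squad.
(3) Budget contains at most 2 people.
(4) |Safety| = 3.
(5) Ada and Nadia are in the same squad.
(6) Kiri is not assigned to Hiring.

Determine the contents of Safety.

Safety = {Ada, Nadia, Omar}

From (6): Kiri ∉ Hiring.
(1) (exactly one): Bao ∈ Hiring.
Suppose Kiri ∈ Safety: no assignment then satisfies all the clues, so Kiri ∉ Safety.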